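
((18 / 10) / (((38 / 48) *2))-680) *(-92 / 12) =1483316/285 = 5204.62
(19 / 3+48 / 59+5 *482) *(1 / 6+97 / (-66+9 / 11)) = -810747325/253818 = -3194.21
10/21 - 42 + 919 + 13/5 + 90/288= 1479053/1680 = 880.39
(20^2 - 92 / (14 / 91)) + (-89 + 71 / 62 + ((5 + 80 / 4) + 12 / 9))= -48271/186 = -259.52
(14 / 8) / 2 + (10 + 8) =151/8 = 18.88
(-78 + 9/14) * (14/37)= -1083/37 = -29.27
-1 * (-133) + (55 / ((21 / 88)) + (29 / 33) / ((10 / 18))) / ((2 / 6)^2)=855286/385 = 2221.52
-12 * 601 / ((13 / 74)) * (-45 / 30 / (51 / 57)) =15210108/221 = 68824.02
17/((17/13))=13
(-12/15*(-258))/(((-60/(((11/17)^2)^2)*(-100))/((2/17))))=629563/887410625 = 0.00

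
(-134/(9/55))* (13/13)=-7370/9 = -818.89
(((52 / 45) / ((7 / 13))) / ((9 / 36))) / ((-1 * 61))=-2704/19215 = -0.14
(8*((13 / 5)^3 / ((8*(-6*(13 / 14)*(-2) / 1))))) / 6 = 1183/4500 = 0.26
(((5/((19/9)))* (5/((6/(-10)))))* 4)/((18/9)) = -39.47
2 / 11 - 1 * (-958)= 10540/11 = 958.18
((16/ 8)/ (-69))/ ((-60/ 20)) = 2/207 = 0.01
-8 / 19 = -0.42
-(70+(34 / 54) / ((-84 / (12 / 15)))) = -198433/2835 = -69.99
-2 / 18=-1/9 = -0.11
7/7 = 1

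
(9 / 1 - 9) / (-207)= 0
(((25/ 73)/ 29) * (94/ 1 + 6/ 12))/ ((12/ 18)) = 14175/8468 = 1.67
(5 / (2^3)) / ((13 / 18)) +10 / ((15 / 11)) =1279/156 = 8.20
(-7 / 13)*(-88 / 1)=616/13 = 47.38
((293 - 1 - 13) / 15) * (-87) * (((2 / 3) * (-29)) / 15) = 52142/25 = 2085.68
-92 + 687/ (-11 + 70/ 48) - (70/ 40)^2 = -167.06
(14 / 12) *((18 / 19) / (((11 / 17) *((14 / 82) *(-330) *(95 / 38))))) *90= -12546/11495 = -1.09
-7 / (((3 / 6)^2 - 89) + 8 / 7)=196/2453 = 0.08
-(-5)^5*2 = 6250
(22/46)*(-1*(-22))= 242/23 = 10.52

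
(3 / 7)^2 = 9/49 = 0.18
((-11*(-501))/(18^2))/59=1837/6372 = 0.29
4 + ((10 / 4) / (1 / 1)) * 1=13/2 = 6.50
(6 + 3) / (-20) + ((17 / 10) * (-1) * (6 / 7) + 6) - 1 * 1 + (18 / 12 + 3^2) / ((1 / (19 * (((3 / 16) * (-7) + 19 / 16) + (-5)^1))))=-570833/560 = -1019.34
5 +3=8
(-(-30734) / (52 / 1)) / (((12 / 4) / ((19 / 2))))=291973/156 = 1871.62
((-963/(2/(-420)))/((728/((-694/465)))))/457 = -334161/368342 = -0.91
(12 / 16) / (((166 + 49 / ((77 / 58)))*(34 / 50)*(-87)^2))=275/382930848 = 0.00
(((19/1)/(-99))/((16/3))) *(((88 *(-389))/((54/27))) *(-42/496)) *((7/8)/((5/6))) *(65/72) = -4708067/95232 = -49.44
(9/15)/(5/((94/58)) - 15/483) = 22701/115550 = 0.20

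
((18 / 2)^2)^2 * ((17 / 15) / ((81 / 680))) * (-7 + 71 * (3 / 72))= -252297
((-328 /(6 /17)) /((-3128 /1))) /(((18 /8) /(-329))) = -26978/621 = -43.44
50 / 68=25/34 = 0.74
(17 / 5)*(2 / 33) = 34/165 = 0.21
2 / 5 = 0.40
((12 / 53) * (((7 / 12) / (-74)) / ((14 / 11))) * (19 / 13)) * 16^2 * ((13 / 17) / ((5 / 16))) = -214016/166685 = -1.28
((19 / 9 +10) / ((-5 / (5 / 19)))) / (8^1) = -109/1368 = -0.08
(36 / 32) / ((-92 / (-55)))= 495/736 = 0.67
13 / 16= 0.81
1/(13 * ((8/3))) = 3/104 = 0.03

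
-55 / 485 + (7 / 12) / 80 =-9881/93120 = -0.11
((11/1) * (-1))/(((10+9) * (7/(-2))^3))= 88/6517 = 0.01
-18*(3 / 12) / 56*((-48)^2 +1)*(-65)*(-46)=-31013775/56 = -553817.41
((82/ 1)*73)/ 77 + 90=12916/77 = 167.74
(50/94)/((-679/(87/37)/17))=-36975/1180781 = -0.03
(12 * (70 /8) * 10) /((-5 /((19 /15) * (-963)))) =256158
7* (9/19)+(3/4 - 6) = -147/76 = -1.93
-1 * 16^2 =-256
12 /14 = 6/7 = 0.86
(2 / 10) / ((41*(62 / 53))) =53/12710 = 0.00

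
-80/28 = -20/7 = -2.86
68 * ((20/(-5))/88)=-34/11 = -3.09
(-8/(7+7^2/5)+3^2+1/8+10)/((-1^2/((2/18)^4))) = -3133/1102248 = 0.00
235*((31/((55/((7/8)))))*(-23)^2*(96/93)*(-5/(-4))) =870205/11 = 79109.55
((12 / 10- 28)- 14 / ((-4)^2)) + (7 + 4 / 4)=-787/40 = -19.68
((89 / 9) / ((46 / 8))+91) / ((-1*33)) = -19193/6831 = -2.81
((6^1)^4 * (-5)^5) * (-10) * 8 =324000000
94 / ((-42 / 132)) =-2068/7 = -295.43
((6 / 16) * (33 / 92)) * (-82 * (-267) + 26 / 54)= 6502661/2208 = 2945.05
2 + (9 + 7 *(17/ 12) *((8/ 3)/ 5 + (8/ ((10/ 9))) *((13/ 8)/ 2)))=53497/720 = 74.30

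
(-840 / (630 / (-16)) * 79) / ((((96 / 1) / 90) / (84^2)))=11148480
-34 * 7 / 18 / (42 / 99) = -187/6 = -31.17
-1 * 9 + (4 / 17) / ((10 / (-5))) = -155/17 = -9.12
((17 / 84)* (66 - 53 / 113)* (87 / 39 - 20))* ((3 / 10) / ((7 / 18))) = -7477569/41132 = -181.79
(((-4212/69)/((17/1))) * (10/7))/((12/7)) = -1170/391 = -2.99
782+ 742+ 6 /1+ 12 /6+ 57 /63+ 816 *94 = 1642975/21 = 78236.90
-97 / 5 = -19.40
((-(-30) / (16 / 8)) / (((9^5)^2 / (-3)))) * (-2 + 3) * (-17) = 85/387420489 = 0.00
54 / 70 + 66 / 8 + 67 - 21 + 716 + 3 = 108363/140 = 774.02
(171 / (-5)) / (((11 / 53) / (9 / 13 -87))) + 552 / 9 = 2785238/195 = 14283.27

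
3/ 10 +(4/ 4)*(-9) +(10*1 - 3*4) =-107/10 = -10.70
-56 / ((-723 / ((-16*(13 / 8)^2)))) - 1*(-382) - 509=-94187/723 = -130.27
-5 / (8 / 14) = -35/4 = -8.75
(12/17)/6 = 0.12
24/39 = 8/13 = 0.62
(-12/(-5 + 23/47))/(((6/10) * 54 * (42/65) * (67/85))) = 1298375/8053668 = 0.16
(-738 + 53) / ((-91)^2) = -685/8281 = -0.08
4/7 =0.57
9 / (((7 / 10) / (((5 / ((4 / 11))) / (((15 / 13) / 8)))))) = 8580/7 = 1225.71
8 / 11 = 0.73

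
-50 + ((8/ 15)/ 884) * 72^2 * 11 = -17234/1105 = -15.60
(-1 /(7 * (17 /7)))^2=1/289 = 0.00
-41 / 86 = -0.48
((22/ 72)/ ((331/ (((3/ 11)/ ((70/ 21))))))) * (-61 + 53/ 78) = -941/206544 = 0.00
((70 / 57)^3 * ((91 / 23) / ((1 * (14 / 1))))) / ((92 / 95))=2786875/5156163 = 0.54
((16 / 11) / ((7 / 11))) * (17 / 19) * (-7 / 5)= -272/95 = -2.86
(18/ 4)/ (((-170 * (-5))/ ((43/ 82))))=387/139400 = 0.00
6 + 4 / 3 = 22/3 = 7.33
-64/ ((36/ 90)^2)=-400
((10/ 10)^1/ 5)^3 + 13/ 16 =1641/2000 = 0.82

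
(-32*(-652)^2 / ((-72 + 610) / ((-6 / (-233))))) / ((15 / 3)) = -40809984/313385 = -130.22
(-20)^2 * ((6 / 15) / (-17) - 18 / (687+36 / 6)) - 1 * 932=-951.80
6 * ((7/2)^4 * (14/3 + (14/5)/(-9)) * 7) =823543/30 = 27451.43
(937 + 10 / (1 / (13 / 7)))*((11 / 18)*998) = 36715921/63 = 582792.40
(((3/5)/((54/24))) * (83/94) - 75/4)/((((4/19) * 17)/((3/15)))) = -992009/958800 = -1.03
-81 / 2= -40.50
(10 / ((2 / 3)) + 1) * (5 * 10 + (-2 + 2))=800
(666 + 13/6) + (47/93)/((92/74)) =1430078/2139 = 668.57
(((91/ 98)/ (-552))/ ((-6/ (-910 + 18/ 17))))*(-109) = 5473871/197064 = 27.78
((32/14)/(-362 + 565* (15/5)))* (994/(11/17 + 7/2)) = 77248/187953 = 0.41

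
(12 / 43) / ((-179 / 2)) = -24/7697 = 0.00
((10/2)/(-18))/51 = -0.01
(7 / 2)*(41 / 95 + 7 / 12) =8099/2280 = 3.55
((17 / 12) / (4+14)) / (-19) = -17/4104 = 0.00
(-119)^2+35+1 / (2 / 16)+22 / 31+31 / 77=33907603/2387 = 14205.11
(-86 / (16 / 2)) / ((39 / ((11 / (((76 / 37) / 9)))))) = -52503/3952 = -13.29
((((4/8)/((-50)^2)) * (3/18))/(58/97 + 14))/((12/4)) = 97/127440000 = 0.00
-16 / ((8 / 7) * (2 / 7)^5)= -7353.06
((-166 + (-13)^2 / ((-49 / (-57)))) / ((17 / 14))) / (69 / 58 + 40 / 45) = 1564956/129115 = 12.12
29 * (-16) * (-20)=9280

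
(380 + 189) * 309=175821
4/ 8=1/2 = 0.50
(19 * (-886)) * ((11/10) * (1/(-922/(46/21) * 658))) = 2129501/31850490 = 0.07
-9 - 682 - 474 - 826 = -1991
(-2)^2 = 4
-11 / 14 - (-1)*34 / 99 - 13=-18631/1386 = -13.44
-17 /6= -2.83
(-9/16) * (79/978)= -237/5216 = -0.05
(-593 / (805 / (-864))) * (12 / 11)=6148224/8855 = 694.32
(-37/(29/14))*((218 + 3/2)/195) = -113701/5655 = -20.11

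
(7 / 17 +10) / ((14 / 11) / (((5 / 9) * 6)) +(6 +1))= 9735/6902 = 1.41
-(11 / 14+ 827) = -11589/14 = -827.79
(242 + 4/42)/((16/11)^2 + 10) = 307582/15393 = 19.98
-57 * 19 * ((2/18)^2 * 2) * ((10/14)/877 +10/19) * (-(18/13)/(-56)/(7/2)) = -389405/3910543 = -0.10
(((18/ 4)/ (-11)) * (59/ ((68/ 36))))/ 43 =-4779/16082 = -0.30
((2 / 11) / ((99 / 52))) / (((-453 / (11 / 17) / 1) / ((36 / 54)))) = -208/2287197 = 0.00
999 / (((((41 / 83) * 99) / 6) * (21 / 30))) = 552780/3157 = 175.10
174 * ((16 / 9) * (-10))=-9280/3 = -3093.33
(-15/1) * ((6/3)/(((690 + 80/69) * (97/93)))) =-0.04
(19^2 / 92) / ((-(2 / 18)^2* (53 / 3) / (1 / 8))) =-87723/39008 = -2.25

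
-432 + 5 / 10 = -863/2 = -431.50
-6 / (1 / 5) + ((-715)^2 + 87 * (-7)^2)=515458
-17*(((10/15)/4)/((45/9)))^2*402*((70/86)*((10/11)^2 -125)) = 23958865/31218 = 767.47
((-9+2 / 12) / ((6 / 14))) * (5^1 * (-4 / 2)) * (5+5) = 18550/9 = 2061.11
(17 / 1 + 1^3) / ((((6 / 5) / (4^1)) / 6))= 360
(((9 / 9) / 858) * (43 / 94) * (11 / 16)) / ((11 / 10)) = 215/645216 = 0.00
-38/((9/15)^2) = -950/9 = -105.56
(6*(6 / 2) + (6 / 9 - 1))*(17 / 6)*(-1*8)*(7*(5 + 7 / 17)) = -136528/9 = -15169.78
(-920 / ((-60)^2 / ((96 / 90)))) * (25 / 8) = -23/27 = -0.85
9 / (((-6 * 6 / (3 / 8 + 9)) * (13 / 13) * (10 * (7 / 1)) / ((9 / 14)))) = -135/6272 = -0.02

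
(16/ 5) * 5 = 16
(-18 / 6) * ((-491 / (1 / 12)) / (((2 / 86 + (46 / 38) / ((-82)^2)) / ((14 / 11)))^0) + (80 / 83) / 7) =10269516/581 = 17675.59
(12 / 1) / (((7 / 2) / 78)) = 1872/7 = 267.43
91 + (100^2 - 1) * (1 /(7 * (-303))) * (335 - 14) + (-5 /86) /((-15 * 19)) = -48804305/34314 = -1422.29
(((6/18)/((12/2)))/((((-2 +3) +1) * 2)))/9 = 1/648 = 0.00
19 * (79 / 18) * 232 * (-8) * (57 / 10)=-13232816/15 = -882187.73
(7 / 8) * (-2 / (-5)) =7/20 = 0.35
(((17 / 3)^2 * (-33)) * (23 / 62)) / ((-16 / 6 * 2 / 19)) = 1389223/992 = 1400.43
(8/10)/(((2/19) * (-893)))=-2/235 = -0.01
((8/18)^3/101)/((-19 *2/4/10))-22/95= -1626238/6994755 = -0.23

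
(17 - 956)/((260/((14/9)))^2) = -15337/456300 = -0.03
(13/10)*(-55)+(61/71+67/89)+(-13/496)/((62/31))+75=31961933/6268448 = 5.10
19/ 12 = 1.58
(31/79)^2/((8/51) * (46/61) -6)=-2989671/114197818 = -0.03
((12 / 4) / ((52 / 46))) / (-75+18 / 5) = -115/3094 = -0.04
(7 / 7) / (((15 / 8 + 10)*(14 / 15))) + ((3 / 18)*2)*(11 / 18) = 2111/7182 = 0.29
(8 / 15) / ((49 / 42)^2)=96/245 = 0.39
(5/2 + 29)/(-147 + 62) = -63/170 = -0.37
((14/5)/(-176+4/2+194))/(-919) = -7/45950 = 0.00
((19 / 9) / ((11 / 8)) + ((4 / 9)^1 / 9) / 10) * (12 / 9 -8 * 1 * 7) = -1125368/13365 = -84.20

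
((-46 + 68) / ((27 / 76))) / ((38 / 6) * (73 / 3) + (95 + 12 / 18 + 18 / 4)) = 3344/13731 = 0.24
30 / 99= 10/33 = 0.30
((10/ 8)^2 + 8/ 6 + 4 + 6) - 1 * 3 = 475/48 = 9.90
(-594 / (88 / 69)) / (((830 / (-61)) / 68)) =1931931/830 = 2327.63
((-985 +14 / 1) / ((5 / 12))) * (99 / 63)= -128172/35 = -3662.06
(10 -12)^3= -8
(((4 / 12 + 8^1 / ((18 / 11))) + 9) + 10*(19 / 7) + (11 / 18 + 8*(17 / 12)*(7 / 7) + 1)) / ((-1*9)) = -2281/378 = -6.03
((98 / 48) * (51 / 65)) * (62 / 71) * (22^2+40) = 3382813/4615 = 733.00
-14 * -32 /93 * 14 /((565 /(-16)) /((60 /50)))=-200704/87575 = -2.29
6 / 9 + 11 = 35/3 = 11.67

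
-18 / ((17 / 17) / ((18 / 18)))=-18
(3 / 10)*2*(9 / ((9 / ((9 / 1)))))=27/5 = 5.40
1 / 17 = 0.06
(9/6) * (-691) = -2073/2 = -1036.50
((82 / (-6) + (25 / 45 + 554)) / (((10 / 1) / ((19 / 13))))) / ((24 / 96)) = 184984/585 = 316.21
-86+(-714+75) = -725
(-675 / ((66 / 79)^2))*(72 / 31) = -2246.16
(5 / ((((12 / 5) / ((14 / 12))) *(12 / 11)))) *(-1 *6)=-1925/144 = -13.37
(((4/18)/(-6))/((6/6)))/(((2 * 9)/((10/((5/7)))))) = -7/243 = -0.03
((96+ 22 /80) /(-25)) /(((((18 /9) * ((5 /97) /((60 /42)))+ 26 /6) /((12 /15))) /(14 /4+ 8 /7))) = -3.25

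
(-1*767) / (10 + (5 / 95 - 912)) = 14573/17137 = 0.85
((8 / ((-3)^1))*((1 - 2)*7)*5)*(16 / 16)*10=2800/3 = 933.33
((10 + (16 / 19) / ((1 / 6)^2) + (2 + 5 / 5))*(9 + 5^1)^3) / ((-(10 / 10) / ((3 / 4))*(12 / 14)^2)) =-13832161/114 = -121334.75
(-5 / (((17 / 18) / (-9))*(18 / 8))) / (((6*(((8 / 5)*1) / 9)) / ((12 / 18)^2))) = 150/17 = 8.82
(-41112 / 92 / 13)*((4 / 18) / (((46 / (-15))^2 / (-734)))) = 94300650/158171 = 596.19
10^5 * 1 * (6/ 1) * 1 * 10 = 6000000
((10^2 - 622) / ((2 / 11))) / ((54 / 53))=-16907/6 = -2817.83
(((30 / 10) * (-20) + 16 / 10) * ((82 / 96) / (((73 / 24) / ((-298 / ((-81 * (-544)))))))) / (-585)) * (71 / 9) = -433739/289996200 = 0.00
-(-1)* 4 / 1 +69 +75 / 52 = 74.44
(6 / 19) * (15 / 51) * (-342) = -540/17 = -31.76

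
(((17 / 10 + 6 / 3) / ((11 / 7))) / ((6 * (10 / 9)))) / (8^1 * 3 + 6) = 259/22000 = 0.01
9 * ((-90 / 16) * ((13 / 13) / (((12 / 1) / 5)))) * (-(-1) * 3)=-2025/32 = -63.28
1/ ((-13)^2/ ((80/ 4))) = 20/169 = 0.12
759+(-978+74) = -145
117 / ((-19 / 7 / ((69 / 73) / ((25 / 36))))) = -2034396/34675 = -58.67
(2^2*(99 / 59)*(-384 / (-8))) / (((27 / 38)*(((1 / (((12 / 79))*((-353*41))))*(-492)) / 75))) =708259200/4661 = 151954.34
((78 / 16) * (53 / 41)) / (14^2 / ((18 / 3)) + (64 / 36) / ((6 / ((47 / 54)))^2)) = 122054283/633414904 = 0.19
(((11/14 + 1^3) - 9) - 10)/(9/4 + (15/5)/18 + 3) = -1446/455 = -3.18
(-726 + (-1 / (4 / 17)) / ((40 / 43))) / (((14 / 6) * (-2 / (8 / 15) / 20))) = 116891/70 = 1669.87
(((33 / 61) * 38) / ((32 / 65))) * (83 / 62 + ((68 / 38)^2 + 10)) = 698100975/1149728 = 607.19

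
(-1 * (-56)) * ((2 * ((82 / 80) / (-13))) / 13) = -0.68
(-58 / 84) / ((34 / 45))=-0.91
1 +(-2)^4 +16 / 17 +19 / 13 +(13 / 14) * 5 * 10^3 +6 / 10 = 36067221/7735 = 4662.86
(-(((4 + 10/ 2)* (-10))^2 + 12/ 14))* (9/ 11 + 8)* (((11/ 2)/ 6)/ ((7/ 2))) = -916747/49 = -18709.12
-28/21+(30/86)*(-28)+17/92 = -129551/11868 = -10.92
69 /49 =1.41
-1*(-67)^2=-4489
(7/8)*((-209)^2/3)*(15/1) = 1528835/8 = 191104.38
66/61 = 1.08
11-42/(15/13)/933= 51133/4665 = 10.96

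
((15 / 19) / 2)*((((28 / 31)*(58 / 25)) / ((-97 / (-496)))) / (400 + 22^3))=4872/12725915 = 0.00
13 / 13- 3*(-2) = 7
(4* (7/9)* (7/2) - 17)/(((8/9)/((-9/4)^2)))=-4455/128 = -34.80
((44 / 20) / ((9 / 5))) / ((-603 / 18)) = -22/603 = -0.04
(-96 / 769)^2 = 9216/591361 = 0.02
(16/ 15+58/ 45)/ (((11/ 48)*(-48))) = -0.21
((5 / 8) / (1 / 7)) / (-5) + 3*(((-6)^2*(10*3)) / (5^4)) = 4309/1000 = 4.31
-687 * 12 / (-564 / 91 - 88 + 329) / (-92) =187551/491441 = 0.38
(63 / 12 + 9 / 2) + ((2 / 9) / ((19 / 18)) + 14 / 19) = 813/76 = 10.70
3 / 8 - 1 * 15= -117/8 = -14.62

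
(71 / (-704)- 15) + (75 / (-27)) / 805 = -15.10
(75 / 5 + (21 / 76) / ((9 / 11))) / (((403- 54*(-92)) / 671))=2346487/1224588 = 1.92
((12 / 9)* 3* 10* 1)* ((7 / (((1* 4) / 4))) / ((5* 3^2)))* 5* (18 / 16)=35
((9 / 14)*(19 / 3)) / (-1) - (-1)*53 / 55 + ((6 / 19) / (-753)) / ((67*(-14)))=-764618429/246032710 = -3.11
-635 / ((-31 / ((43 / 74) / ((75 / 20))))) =10922/3441 = 3.17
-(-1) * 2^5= 32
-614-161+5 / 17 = -13170/17 = -774.71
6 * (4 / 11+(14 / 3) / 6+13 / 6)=655/33 = 19.85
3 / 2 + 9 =21/2 = 10.50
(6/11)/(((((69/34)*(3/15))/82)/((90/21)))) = 836400/1771 = 472.28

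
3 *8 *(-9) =-216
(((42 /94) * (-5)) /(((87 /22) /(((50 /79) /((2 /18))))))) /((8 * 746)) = -86625/160654084 = 0.00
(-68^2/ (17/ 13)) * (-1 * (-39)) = -137904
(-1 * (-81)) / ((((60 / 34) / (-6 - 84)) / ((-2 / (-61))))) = -8262/61 = -135.44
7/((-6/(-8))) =28/3 = 9.33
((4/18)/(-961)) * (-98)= 196/8649 = 0.02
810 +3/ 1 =813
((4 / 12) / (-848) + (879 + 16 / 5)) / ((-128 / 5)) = -11221579/325632 = -34.46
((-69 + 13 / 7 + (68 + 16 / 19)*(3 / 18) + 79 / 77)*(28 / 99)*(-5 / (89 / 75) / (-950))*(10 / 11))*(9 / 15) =-1598860/42763699 = -0.04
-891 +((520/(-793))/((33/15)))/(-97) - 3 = -58187578/65087 = -894.00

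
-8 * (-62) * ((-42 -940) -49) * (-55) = 28125680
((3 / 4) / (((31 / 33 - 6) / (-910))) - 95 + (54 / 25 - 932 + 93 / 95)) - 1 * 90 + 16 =-152779281/158650 = -963.00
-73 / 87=-0.84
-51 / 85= -3/5 = -0.60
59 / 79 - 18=-1363/79 = -17.25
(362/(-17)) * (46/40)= -4163/170 = -24.49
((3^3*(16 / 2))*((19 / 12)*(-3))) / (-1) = 1026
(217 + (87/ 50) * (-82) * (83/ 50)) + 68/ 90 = -214799/11250 = -19.09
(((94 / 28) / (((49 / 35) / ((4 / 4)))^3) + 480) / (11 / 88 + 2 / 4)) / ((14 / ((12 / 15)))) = 3697336/84035 = 44.00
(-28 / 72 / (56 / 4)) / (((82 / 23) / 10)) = -115/1476 = -0.08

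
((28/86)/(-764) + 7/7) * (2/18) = 5473/49278 = 0.11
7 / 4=1.75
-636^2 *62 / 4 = -6269688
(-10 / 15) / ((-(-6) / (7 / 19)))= -7/171 = -0.04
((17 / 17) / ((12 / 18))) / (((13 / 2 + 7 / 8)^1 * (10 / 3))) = 18/295 = 0.06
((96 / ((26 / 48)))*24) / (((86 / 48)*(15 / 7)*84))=36864/2795 = 13.19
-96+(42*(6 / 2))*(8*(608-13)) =599664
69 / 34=2.03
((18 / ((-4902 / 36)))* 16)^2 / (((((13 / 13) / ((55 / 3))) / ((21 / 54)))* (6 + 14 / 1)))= 1064448/667489 = 1.59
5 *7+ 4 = 39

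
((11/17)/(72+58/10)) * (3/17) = 165/112421 = 0.00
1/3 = 0.33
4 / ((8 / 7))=7/2 = 3.50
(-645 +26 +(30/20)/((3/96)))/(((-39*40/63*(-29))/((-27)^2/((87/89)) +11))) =-131577243/218660 = -601.74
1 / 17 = 0.06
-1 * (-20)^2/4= -100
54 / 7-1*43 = -247/7 = -35.29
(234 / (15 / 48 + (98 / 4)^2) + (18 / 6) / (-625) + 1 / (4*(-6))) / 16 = 16487509/768720000 = 0.02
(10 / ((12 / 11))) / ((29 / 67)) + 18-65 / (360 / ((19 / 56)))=4573861/116928 = 39.12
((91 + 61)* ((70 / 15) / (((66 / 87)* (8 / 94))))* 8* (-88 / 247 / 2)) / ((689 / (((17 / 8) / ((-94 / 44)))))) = 607376/26871 = 22.60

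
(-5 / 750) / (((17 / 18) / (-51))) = 9/25 = 0.36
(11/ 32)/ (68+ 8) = 11/2432 = 0.00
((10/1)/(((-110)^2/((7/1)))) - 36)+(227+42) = 281937/1210 = 233.01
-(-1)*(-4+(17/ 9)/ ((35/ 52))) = -376/315 = -1.19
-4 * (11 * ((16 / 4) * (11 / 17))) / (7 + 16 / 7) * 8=-108416/1105 = -98.11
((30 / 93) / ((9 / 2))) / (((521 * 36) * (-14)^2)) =5/256413276 = 0.00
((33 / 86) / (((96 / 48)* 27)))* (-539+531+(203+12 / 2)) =737/516 = 1.43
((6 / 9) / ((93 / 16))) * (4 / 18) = 64/2511 = 0.03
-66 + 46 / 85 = -5564/85 = -65.46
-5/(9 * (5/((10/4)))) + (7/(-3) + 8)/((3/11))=41/2 = 20.50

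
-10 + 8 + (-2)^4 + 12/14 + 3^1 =125/7 = 17.86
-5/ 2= -2.50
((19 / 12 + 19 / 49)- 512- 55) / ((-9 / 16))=1328948/1323 = 1004.50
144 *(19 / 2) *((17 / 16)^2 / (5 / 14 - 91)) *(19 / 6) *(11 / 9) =-8033333/121824 = -65.94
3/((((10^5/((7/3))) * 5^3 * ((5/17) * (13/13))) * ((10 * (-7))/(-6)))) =51/312500000 = 0.00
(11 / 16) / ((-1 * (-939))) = 11/15024 = 0.00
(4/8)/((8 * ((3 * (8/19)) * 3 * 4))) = 19/4608 = 0.00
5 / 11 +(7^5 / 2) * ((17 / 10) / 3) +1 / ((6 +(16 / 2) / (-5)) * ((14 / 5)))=1000129/210 = 4762.52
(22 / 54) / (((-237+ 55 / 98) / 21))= -7546/208539 = -0.04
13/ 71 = 0.18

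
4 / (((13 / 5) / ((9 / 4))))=45/13 = 3.46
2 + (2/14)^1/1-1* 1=8/7 = 1.14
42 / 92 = 21/46 = 0.46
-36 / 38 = -18/19 = -0.95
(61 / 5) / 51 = 61/255 = 0.24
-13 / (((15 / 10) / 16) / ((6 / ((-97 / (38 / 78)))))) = 1216/291 = 4.18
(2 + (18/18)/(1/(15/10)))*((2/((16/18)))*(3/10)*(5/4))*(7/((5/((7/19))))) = 9261/6080 = 1.52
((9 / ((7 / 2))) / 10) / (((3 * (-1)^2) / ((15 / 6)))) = 3/14 = 0.21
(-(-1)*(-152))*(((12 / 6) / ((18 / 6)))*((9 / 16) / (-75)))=0.76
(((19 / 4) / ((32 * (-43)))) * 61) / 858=-1159/4722432 = 0.00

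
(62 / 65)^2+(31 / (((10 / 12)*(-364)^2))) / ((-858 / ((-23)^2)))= 430876533/473673200 = 0.91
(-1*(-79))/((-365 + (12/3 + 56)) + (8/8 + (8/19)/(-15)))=-22515/86648 = -0.26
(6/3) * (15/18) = 5/3 = 1.67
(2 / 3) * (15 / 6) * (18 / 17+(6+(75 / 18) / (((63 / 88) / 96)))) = 3029800/3213 = 942.98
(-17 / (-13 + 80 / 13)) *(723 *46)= 82584.47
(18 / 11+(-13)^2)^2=3523129/121 = 29116.77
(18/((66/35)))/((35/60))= 180/11 = 16.36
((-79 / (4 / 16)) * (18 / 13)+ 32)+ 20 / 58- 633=-391399/377 = -1038.19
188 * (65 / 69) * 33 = 134420/23 = 5844.35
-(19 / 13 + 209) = -2736/13 = -210.46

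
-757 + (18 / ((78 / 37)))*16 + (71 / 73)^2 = -42912852/69277 = -619.44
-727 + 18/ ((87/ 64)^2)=-603215/841 = -717.26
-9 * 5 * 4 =-180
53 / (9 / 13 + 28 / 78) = 2067/41 = 50.41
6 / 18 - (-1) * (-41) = -122/3 = -40.67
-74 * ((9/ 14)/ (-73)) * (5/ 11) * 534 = 889110/5621 = 158.18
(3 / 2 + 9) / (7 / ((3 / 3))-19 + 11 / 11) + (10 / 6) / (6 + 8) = -193/231 = -0.84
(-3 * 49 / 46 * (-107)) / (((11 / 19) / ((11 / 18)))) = 99617/276 = 360.93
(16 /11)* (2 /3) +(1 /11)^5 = 468515/483153 = 0.97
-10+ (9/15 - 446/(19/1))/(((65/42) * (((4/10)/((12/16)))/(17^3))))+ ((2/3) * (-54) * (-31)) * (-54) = -970338347/4940 = -196424.77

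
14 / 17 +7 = 133/17 = 7.82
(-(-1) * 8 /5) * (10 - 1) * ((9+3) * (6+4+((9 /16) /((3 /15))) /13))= 22950/13 = 1765.38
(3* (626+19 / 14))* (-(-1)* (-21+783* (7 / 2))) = 20473173/4 = 5118293.25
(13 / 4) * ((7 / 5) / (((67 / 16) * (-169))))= -28/4355 = -0.01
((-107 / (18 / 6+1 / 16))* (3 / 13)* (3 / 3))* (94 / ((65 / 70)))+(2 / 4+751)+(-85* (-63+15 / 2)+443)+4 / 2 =6030694/1183 = 5097.80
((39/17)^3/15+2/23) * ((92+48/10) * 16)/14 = 278733664/2824975 = 98.67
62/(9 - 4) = 12.40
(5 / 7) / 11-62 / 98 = -306/539 = -0.57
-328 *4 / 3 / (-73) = 1312/219 = 5.99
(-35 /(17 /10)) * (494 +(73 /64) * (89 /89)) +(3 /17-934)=-6053575/544 = -11127.90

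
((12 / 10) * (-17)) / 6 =-17/5 = -3.40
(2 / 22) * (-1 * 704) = -64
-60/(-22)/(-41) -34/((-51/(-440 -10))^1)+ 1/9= -1217519/4059 = -299.96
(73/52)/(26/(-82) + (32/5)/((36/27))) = 14965/47788 = 0.31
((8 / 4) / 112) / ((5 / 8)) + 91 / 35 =92/35 = 2.63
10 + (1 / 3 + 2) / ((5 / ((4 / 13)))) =1978/195 = 10.14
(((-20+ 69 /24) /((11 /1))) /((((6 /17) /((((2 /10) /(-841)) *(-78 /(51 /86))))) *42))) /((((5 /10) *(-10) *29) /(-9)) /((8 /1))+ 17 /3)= -76583/179053105 = 0.00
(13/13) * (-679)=-679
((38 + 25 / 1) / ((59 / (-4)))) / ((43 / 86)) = -504/59 = -8.54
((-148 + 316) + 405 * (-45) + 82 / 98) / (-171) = 884752/8379 = 105.59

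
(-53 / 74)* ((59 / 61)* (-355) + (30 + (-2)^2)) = 1000163/4514 = 221.57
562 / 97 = 5.79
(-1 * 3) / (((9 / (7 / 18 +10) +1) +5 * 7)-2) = -561/6520 = -0.09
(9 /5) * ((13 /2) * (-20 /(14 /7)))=-117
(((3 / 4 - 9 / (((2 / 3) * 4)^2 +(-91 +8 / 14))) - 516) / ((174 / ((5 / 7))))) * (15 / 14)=-270398025/119341264 = -2.27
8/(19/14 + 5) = 112/89 = 1.26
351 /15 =117/5 = 23.40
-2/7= -0.29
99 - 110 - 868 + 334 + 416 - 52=-181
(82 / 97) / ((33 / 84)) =2296/1067 = 2.15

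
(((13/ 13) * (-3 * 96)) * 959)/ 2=-138096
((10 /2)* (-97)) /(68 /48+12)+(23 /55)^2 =-17520331/487025 = -35.97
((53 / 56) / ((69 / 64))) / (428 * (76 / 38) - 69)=424/380121 = 0.00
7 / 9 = 0.78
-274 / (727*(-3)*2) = 137/2181 = 0.06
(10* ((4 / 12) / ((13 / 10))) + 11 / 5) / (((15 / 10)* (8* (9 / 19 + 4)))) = 17651/198900 = 0.09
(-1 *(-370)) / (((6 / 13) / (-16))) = -38480/3 = -12826.67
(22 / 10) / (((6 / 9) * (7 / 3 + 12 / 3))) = 99/190 = 0.52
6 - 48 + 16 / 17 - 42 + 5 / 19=-26743/323 = -82.80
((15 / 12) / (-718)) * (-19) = 95/2872 = 0.03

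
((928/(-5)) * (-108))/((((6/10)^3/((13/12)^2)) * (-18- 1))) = -980200/171 = -5732.16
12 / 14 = 6/7 = 0.86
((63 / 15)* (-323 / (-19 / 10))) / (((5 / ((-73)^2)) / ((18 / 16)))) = 17122077/20 = 856103.85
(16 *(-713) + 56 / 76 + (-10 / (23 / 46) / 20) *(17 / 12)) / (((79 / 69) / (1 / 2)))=-59827117/12008 = -4982.27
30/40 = 3/4 = 0.75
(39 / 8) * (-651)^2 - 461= 16524551/8 = 2065568.88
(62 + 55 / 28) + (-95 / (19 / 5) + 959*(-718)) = -19278645/28 = -688523.04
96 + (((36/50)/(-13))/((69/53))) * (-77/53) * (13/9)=165754/1725 = 96.09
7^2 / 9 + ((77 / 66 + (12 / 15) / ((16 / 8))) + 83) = 8101/90 = 90.01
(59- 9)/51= 50/51 = 0.98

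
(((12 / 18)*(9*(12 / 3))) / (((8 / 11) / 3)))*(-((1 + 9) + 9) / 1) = -1881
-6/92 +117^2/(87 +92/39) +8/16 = 12313883/80155 = 153.63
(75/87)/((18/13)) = 325/522 = 0.62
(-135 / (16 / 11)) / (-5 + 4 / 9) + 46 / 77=1059281/50512 = 20.97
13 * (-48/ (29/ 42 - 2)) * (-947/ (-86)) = 12409488/2365 = 5247.14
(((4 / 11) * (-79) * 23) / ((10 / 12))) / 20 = -10902/275 = -39.64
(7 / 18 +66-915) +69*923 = 1131091/18 = 62838.39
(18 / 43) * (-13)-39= -1911/43 = -44.44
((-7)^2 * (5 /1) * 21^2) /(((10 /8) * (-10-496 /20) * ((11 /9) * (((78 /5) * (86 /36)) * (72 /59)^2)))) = -208947025/5706272 = -36.62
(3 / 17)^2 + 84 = 24285/289 = 84.03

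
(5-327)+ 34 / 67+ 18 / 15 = -107298/335 = -320.29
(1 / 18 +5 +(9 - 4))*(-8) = -724/9 = -80.44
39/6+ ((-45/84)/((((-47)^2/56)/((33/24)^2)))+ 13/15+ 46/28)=66680273/7422240 = 8.98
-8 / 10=-4/5 = -0.80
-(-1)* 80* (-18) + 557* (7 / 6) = -4741/6 = -790.17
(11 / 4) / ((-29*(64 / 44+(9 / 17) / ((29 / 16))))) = -2057/37888 = -0.05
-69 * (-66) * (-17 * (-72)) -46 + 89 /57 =317720939/57 = 5574051.56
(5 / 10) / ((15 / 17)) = 17/30 = 0.57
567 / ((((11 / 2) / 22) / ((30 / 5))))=13608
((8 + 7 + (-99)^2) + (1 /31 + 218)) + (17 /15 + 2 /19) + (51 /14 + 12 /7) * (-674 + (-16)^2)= 482142701/61845 = 7795.99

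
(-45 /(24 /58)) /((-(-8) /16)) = -435/2 = -217.50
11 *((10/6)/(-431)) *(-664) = 28.24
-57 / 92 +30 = 29.38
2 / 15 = 0.13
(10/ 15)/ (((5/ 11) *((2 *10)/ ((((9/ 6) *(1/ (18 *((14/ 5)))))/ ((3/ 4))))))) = 11/3780 = 0.00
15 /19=0.79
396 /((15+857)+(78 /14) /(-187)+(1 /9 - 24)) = 2332638/4995623 = 0.47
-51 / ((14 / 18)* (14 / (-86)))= 19737/49 = 402.80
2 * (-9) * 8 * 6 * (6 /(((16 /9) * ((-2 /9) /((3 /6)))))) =6561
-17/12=-1.42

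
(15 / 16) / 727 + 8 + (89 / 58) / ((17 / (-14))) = 6.74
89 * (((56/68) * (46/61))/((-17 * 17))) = -0.19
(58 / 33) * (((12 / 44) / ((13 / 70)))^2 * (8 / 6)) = 1136800/224939 = 5.05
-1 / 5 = -0.20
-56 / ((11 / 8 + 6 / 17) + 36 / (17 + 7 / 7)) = -7616/507 = -15.02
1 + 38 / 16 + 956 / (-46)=-3203/184 = -17.41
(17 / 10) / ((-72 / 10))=-17/72 = -0.24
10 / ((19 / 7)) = 3.68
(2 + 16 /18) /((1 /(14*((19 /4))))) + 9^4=60778/9 = 6753.11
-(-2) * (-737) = -1474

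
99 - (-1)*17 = 116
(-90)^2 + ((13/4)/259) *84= 299739/37 = 8101.05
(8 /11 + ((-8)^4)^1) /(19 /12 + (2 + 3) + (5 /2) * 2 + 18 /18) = 540768/1661 = 325.57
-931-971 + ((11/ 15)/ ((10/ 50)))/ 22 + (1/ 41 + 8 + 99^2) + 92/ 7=7920.33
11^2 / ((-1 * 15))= -121/15 = -8.07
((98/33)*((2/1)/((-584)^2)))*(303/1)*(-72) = -44541/117238 = -0.38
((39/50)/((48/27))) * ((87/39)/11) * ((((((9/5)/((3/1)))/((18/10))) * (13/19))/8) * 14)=23751/668800 = 0.04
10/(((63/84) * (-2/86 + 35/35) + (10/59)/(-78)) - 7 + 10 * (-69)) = -1978860/137782009 = -0.01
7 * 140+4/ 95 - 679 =28599/95 = 301.04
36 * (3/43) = 108/43 = 2.51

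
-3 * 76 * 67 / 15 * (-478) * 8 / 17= 19471808/85 = 229080.09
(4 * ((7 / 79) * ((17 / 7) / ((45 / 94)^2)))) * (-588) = -117766208/53325 = -2208.46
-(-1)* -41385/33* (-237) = 297219.55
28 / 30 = 14/15 = 0.93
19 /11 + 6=85/11 = 7.73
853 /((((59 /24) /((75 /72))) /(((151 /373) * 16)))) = 51521200/22007 = 2341.13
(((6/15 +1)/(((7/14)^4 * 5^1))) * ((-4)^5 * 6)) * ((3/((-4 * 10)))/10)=129024/625 = 206.44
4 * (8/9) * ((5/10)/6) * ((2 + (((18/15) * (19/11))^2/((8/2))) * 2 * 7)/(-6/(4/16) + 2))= -206144/898425 = -0.23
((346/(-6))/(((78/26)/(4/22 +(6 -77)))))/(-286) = -134767/28314 = -4.76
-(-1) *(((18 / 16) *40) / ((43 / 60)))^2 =7290000/1849 = 3942.67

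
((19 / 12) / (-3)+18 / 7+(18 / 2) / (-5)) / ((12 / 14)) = 307/1080 = 0.28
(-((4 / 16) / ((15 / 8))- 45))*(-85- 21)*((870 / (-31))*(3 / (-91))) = -12412812/2821 = -4400.15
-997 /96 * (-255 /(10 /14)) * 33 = 3915219/32 = 122350.59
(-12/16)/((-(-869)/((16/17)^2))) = -192/251141 = 0.00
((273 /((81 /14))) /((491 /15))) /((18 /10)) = 31850/39771 = 0.80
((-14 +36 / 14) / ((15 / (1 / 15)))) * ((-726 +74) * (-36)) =-41728/35 = -1192.23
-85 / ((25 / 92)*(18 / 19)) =-14858/45 = -330.18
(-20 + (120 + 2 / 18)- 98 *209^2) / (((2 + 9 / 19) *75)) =-731989079/31725 = -23072.94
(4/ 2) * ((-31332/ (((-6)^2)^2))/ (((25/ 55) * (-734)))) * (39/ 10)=373373/660600 = 0.57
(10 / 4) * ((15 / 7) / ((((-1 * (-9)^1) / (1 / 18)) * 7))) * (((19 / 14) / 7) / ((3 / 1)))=475/1555848 = 0.00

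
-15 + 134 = 119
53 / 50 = 1.06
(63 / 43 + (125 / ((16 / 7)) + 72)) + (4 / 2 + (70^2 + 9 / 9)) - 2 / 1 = 3460057/688 = 5029.15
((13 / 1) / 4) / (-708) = -13/2832 = 0.00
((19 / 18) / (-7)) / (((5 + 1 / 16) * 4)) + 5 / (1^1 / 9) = 229597/5103 = 44.99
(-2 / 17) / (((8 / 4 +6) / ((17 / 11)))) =-1/44 = -0.02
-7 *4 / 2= -14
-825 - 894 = -1719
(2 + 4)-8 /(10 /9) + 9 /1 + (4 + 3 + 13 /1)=139/5 = 27.80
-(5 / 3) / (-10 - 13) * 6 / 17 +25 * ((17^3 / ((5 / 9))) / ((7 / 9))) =777998185/2737 = 284252.17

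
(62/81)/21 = 62/1701 = 0.04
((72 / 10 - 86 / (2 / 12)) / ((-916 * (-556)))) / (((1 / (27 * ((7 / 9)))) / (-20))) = 13356/31831 = 0.42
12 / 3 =4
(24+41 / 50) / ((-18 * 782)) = -73/41400 = 0.00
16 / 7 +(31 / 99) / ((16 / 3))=8665/3696 = 2.34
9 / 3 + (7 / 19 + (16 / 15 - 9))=-4.56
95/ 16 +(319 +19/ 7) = 36697/112 = 327.65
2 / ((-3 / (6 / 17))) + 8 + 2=166/17 = 9.76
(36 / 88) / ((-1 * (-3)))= 3/22 = 0.14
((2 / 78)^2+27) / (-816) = -10267/310284 = -0.03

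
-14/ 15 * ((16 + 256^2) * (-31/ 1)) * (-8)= -227596544/15 = -15173102.93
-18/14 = -9/7 = -1.29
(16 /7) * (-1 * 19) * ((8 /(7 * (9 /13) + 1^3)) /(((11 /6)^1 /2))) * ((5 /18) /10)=-416/231 = -1.80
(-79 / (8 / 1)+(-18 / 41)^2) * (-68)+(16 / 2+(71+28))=2573253/3362 = 765.39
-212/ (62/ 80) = -8480/31 = -273.55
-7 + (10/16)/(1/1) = -51/8 = -6.38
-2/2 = -1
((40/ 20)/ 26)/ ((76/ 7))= 7/988 = 0.01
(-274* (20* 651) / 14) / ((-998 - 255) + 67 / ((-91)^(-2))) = -127410/276787 = -0.46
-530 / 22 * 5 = -1325/11 = -120.45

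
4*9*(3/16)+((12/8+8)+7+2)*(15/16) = 771/32 = 24.09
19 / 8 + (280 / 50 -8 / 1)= -1/40 = -0.02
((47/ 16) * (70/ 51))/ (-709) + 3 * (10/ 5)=1733987/289272 = 5.99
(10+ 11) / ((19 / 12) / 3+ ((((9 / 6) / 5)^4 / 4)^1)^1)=1080000/27247 = 39.64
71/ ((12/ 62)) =2201/6 = 366.83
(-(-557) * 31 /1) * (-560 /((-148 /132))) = 319094160/37 = 8624166.49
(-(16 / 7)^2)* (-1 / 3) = 256/147 = 1.74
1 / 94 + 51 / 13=4807/1222 = 3.93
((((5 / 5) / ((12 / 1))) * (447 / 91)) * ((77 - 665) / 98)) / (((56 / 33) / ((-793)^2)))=-713550123/784 = -910140.46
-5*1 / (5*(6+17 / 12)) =-12/89 = -0.13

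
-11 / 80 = -0.14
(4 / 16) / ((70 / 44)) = 11/70 = 0.16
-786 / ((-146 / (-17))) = -6681/73 = -91.52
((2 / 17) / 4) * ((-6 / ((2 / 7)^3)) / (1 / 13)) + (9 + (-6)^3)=-41529/136 = -305.36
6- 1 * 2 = 4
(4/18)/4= 1/18 = 0.06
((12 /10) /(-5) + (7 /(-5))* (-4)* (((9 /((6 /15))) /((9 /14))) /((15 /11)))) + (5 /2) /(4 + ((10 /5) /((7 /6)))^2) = 1467307/10200 = 143.85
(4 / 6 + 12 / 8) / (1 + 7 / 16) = 104/69 = 1.51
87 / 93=29/31 = 0.94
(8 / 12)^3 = 0.30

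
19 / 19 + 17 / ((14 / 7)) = 19/2 = 9.50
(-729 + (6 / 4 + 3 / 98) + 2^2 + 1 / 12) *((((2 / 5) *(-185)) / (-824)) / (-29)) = 15737987/7025424 = 2.24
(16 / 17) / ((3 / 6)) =32/17 = 1.88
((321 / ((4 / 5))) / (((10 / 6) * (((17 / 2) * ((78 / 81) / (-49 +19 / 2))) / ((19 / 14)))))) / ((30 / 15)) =-39027501/49504 = -788.37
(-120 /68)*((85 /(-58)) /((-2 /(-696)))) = 900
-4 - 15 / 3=-9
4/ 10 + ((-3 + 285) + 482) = 3822/5 = 764.40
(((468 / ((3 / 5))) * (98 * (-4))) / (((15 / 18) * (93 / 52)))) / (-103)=6359808/3193 = 1991.80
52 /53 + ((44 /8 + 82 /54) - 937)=-2658799/2862 = -929.00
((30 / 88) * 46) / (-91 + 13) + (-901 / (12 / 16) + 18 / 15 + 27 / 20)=-5143643/4290 = -1198.98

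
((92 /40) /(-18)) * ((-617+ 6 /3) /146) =943/1752 = 0.54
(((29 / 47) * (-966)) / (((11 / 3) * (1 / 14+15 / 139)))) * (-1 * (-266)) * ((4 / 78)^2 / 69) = -840640864/91479531 = -9.19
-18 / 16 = -9/8 = -1.12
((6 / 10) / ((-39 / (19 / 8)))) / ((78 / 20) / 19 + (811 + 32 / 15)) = -1083/24107356 = 0.00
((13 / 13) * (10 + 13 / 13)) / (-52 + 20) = -11/32 = -0.34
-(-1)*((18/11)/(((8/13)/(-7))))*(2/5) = -819/110 = -7.45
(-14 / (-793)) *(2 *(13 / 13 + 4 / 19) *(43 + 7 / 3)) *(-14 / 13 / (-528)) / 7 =10948/19391229 = 0.00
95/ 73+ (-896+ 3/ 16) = -1044789/1168 = -894.51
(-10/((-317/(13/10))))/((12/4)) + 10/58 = 5132/27579 = 0.19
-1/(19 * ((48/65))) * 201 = -4355/304 = -14.33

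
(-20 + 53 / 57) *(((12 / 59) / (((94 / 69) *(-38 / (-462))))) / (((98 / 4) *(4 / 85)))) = -210383415/7007371 = -30.02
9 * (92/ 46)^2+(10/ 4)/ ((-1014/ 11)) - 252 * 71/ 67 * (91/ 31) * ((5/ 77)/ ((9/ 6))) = 94408231/46333716 = 2.04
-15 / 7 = -2.14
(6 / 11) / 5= 6/55 = 0.11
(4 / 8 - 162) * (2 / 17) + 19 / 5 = -76/5 = -15.20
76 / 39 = 1.95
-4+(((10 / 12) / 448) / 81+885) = 881.00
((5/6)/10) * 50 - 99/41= 1.75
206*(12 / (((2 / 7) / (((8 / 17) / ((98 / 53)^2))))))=6943848/5831 = 1190.85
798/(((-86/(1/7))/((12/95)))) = -0.17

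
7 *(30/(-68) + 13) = 2989/34 = 87.91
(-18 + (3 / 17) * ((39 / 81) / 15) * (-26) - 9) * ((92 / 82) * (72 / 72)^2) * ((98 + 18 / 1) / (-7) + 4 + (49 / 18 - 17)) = 285160831/348705 = 817.77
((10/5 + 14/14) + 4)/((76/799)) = 5593/76 = 73.59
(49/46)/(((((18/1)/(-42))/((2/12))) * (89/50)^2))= -214375/1639647 = -0.13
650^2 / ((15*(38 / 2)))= 84500/57 = 1482.46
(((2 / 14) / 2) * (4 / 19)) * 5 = 10/133 = 0.08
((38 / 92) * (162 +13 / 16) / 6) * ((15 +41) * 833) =288605345/552 = 522835.77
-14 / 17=-0.82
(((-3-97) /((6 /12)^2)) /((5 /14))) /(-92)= 280/23 = 12.17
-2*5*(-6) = 60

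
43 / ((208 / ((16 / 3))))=43/39 = 1.10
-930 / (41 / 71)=-66030/41 = -1610.49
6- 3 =3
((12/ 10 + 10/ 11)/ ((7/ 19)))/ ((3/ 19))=41876/1155 = 36.26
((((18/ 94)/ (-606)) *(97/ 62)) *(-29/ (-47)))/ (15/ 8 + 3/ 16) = -11252/76080169 = 0.00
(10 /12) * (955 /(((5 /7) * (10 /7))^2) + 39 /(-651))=33169249/43400 = 764.27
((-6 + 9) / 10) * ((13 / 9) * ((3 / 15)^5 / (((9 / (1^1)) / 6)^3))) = 52/1265625 = 0.00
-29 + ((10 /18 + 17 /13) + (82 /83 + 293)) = 2591392/9711 = 266.85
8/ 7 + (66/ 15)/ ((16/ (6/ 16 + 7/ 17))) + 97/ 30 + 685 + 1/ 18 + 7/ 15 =47303227/68544 = 690.11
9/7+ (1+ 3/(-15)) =73/35 = 2.09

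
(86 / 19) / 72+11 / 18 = 461/684 = 0.67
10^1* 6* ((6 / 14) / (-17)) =-180/119 = -1.51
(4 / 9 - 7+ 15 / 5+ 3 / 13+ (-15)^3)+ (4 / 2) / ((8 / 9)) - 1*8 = -1583747/468 = -3384.07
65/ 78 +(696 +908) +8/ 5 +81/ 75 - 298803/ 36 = -669257/100 = -6692.57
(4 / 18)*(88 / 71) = 0.28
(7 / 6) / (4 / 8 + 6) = 7/39 = 0.18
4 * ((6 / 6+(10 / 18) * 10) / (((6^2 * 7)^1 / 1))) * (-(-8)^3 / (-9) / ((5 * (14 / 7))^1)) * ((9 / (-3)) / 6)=7552/25515 = 0.30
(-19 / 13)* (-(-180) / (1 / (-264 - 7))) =926820/13 = 71293.85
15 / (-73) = -15/73 = -0.21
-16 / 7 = -2.29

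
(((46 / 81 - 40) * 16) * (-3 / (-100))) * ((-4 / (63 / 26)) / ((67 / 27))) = 12.59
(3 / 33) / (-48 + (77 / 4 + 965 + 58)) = 4/43747 = 0.00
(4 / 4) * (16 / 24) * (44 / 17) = 88/51 = 1.73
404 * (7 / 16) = 707/4 = 176.75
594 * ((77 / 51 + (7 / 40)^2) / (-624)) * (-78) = 12444201/108800 = 114.38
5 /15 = 1/3 = 0.33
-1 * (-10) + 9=19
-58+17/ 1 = -41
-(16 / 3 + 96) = -304/3 = -101.33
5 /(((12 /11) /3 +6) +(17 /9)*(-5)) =-99/61 = -1.62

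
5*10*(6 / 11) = 300/11 = 27.27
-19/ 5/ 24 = -19/120 = -0.16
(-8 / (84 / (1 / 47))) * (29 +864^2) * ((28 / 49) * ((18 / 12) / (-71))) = 2986100/163513 = 18.26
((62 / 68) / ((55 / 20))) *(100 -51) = 3038/187 = 16.25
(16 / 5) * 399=6384/5 = 1276.80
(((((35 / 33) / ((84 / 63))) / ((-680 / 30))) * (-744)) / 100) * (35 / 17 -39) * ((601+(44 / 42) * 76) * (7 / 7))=-208692093/31790 = -6564.71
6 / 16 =0.38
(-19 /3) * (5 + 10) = -95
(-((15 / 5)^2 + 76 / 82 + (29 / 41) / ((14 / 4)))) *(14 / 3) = -1938/41 = -47.27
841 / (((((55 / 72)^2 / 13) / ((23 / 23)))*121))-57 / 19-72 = 29224797/366025 = 79.84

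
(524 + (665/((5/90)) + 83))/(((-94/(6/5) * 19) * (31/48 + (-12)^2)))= -1811088/31000495 = -0.06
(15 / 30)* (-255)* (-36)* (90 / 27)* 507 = 7757100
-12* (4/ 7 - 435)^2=-110972172/49 = -2264738.20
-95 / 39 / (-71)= 95/2769 = 0.03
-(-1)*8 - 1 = 7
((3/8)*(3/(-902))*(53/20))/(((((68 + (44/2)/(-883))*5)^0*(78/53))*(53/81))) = -12879/3752320 = 0.00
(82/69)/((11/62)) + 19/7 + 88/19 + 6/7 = 1504241/100947 = 14.90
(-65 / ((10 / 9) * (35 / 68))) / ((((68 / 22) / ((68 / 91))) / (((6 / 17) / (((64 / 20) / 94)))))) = -13959/49 = -284.88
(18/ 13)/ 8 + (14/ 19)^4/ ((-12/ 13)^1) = -2973637/20330076 = -0.15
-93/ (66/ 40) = -620/11 = -56.36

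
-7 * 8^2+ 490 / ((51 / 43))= -1778/51 = -34.86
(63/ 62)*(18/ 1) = 567/31 = 18.29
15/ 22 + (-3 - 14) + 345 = 7231/22 = 328.68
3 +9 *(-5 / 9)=-2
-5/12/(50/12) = -0.10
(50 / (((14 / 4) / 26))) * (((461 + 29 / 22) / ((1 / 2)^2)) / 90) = 755560/99 = 7631.92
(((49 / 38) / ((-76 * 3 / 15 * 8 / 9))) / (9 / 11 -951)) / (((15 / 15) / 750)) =3031875/40247168 = 0.08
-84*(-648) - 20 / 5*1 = 54428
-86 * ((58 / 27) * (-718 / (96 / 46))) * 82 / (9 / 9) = 422155639/81 = 5211798.01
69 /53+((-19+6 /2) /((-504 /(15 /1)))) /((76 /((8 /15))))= 82805/63441 = 1.31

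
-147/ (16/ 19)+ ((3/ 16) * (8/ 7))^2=-136821/784 = -174.52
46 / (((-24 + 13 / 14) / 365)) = -235060/323 = -727.74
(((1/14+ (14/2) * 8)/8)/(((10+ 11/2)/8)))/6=785/1302 = 0.60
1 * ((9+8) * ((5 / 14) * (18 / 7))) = 15.61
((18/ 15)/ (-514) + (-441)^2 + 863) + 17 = 251038882/1285 = 195361.00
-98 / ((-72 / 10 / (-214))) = -26215/9 = -2912.78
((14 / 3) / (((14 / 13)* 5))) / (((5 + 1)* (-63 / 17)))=-221/5670 = -0.04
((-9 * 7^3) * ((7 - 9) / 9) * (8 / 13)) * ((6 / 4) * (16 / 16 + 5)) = 49392/13 = 3799.38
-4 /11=-0.36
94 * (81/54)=141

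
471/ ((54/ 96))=837.33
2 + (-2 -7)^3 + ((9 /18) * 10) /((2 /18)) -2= -684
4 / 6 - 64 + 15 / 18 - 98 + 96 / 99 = -10529/66 = -159.53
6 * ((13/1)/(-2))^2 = 507/2 = 253.50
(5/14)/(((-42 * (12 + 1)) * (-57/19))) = 5/22932 = 0.00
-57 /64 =-0.89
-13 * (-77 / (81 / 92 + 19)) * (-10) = -920920/1829 = -503.51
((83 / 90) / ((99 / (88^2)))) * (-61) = -1782176/405 = -4400.43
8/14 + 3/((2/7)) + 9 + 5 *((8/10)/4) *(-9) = 155/14 = 11.07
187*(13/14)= 173.64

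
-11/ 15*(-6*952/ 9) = 20944/45 = 465.42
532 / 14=38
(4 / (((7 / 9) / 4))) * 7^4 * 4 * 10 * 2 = 3951360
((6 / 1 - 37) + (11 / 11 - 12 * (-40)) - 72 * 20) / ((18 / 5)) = -275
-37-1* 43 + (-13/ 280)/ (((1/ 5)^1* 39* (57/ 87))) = -255389/3192 = -80.01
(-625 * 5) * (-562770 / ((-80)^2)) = 35173125/128 = 274790.04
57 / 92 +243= 22413/92 = 243.62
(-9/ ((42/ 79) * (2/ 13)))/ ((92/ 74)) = -113997/1288 = -88.51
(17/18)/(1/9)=17/2 = 8.50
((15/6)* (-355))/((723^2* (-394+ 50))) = 1775/359637552 = 0.00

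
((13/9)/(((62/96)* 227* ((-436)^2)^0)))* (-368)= -76544/21111 = -3.63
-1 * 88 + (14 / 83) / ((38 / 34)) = -138538/1577 = -87.85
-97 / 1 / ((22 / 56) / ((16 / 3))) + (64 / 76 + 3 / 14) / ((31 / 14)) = -25586311/19437 = -1316.37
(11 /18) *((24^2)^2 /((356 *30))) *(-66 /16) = -34848/445 = -78.31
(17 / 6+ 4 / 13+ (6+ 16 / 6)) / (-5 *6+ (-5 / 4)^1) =-614/1625 = -0.38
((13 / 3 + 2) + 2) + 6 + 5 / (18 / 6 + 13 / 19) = 659/42 = 15.69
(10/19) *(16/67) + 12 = 12.13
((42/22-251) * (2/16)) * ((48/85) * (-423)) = 1390824/187 = 7437.56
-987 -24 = -1011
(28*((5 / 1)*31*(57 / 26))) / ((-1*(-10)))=951.46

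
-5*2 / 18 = -0.56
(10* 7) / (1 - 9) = -35/4 = -8.75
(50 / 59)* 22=1100/59 = 18.64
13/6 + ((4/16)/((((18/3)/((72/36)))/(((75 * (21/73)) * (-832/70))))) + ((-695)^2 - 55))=211532449/438 = 482950.80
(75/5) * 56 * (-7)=-5880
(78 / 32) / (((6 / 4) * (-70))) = -13/560 = -0.02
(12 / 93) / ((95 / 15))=12/589 = 0.02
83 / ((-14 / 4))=-166/7 = -23.71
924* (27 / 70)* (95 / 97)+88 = 42394/97 = 437.05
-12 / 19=-0.63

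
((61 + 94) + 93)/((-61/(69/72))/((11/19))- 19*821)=-62744/3974363 = -0.02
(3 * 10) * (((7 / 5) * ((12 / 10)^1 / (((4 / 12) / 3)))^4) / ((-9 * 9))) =-4408992/625 = -7054.39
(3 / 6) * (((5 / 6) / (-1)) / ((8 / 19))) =-95/96 = -0.99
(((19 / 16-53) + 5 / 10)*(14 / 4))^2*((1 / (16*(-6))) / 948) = -33028009/93192192 = -0.35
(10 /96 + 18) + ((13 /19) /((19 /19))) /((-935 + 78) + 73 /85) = 18.10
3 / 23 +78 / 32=945/368 = 2.57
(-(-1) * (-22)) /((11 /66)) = -132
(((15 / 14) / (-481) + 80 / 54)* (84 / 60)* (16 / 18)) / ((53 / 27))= 215164/229437 = 0.94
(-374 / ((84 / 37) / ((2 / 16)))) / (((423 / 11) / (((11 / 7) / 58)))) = -837199/57703968 = -0.01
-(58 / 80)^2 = -841/1600 = -0.53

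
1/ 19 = 0.05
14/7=2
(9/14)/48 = 0.01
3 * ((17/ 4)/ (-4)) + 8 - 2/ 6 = 4.48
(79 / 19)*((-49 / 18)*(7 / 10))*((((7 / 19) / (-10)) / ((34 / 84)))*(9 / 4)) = 1.62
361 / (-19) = -19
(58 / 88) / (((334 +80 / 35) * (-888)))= -203/91975488 = 0.00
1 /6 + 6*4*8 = 1153/6 = 192.17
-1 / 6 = -0.17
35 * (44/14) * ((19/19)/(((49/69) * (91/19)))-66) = -32228130/4459 = -7227.66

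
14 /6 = 7/3 = 2.33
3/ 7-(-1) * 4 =31/7 = 4.43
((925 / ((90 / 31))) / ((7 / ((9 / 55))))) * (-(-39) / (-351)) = -1147/1386 = -0.83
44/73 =0.60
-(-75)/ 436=75/436 = 0.17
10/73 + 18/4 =677/146 = 4.64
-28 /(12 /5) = -35/3 = -11.67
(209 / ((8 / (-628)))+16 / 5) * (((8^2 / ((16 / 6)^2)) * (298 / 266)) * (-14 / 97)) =219968253/9215 = 23870.67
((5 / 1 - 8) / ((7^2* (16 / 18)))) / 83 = -27/32536 = 0.00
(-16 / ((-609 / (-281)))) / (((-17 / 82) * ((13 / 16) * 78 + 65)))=2949376/10632531 = 0.28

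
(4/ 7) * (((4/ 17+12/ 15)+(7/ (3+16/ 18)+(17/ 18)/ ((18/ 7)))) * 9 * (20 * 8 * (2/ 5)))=5644736/5355 = 1054.11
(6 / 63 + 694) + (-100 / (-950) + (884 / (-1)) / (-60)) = 471441/665 = 708.93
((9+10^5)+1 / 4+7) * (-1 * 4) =-400065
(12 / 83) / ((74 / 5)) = 30/3071 = 0.01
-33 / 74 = -0.45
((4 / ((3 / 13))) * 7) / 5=364/15 = 24.27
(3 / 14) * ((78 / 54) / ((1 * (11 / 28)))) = 26/33 = 0.79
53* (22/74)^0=53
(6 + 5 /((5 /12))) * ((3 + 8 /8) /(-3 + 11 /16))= -1152/37 = -31.14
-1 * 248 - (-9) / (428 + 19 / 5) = -535387/2159 = -247.98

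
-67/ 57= -1.18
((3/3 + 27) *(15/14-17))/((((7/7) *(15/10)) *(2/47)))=-6987.33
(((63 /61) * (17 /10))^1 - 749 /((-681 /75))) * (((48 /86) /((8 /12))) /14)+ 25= 89425954/2977105 = 30.04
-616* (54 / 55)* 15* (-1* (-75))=-680400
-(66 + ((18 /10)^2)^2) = -47811/625 = -76.50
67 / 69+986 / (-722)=-9830/24909 = -0.39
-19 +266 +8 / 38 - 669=-8014/19 = -421.79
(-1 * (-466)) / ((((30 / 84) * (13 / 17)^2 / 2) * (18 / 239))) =450619204/7605 = 59253.02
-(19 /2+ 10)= -39/2 = -19.50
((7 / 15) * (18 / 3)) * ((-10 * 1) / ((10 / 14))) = -196/5 = -39.20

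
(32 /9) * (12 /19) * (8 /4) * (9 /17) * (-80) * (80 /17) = -4915200/5491 = -895.14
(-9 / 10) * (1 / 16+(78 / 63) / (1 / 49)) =-1749/32 = -54.66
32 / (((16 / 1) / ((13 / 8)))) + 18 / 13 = 241/52 = 4.63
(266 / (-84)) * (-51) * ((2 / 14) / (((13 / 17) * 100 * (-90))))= -5491/1638000 = 0.00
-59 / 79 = -0.75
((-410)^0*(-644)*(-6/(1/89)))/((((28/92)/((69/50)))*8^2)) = 9745767/400 = 24364.42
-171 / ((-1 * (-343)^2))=171/117649 = 0.00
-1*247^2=-61009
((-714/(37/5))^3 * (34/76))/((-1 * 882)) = 438485250/962407 = 455.61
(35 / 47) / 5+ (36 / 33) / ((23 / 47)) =28279/11891 = 2.38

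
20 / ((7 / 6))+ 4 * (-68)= -1784/7 = -254.86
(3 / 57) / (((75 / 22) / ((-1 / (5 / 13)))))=-0.04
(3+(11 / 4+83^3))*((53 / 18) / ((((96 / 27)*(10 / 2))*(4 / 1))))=23675.79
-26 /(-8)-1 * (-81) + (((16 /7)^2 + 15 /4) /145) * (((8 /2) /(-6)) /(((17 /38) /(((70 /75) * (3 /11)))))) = 959196907/11388300 = 84.23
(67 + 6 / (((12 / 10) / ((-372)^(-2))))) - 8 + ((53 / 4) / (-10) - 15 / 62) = 39739111/691920 = 57.43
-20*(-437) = 8740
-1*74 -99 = -173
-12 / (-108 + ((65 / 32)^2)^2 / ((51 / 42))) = 106954752/837638393 = 0.13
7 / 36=0.19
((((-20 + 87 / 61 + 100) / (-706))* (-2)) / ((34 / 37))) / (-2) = -183779/1464244 = -0.13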